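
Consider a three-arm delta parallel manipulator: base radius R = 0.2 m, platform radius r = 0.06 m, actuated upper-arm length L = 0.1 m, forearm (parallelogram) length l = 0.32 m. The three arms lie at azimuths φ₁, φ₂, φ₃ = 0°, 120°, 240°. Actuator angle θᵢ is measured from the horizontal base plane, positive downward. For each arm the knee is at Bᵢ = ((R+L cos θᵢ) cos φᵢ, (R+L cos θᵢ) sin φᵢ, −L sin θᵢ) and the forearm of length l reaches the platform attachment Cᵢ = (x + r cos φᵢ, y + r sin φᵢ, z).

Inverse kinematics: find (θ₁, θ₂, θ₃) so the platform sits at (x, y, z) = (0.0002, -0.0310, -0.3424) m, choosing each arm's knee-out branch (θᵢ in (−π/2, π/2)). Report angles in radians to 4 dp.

φ1=0.0° → target in arm frame (0.0002, -0.0310)
  A cos θ + B sin θ = C:  0.1398·cos θ + -0.3424·sin θ = -0.2267
  √(A²+B²)=0.3698;  θ1 = -1.1832+2.2307 ≈ 1.0475
φ2=120.0° → target in arm frame (-0.0269, 0.0153)
  A cos θ + B sin θ = C:  0.1669·cos θ + -0.3424·sin θ = -0.2647
  √(A²+B²)=0.3809;  θ2 = -1.1171+2.3391 ≈ 1.2220
arm 3 (φ=240.0°): x'=0.0267, y'=0.0157
  A cos θ + B sin θ = C:  0.1133·cos θ + -0.3424·sin θ = -0.1895
  γ=atan2(-0.3424,0.1133)=-1.2514;  ψ=arccos(-0.5256)=2.1242;  θ3=γ+ψ≈0.8728

θ₁ = 1.0475, θ₂ = 1.2220, θ₃ = 0.8728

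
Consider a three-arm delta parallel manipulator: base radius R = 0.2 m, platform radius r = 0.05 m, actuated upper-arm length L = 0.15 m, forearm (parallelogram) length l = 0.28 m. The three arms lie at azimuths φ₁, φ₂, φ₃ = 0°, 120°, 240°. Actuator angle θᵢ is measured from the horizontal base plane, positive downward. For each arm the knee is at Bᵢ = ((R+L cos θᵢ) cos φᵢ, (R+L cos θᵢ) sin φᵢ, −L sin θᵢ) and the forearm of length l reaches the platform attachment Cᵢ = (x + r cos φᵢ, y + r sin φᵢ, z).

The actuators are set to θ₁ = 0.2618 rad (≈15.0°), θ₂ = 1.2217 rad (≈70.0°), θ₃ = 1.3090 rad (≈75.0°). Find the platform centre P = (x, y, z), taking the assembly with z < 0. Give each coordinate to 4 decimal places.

(0.1025, 0.0103, -0.2420)

arm 1 at φ=0.0°: (R−r)+L cos θ1 = 0.2949;  S1 = (0.2949, 0.0000, -0.0388)
S2 = (0.2013·cos120.0°, 0.2013·sin120.0°, -0.1410) = (-0.1007, 0.1743, -0.1410)
φ3=240.0°: virtual centre (-0.0944, -0.1635, -0.1449), radius l
|S₂|²−|S₁|² = -0.0281;  |S₃|²−|S₁|² = -0.0318
linear system: -0.7911x+0.3487y = -0.0281−-0.2043z; -0.7786x+-0.3271y = -0.0318−-0.2121z
det = 0.5302;  x = 0.0382+-0.2655z,  y = 0.0062+-0.0166z
into |P−S₁|² = l²: 1.0708z² + 0.2137z + -0.0110 = 0;  Δ = 0.0927;  z = -0.2420 or 0.0424 → z<0 root = -0.2420
x = 0.1025, y = 0.0103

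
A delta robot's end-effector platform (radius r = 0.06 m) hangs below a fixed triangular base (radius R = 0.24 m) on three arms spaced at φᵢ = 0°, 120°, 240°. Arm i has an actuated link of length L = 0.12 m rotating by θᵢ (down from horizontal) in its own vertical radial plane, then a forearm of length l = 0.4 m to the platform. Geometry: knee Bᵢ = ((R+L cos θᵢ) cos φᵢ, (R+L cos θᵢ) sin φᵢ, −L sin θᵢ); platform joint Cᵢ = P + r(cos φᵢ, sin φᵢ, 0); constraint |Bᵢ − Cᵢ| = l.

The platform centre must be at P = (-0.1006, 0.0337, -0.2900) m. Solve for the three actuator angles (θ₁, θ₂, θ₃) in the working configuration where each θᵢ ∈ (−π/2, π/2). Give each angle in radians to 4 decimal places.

θ₁ = 0.9598, θ₂ = -0.3488, θ₃ = 0.1748

rotate P by −φ1: (-0.1006, 0.0337, -0.2900)
  A cos θ + B sin θ = C:  0.2806·cos θ + -0.2900·sin θ = -0.0766
  γ=atan2(-0.2900,0.2806)=-0.8019;  ψ=arccos(-0.1897)=1.7617;  θ1=γ+ψ≈0.9598
arm 2 (φ=120.0°): x'=0.0795, y'=0.0703
  e−x'=0.1005;  (l²−L²−(e−x')²−y'²−z²)/2L = 0.1936
  θ2 = atan2(B,A) + arccos(C/0.3069) = -0.3488
φ3=240.0° → target in arm frame (0.0211, -0.1040)
  e−x'=0.1589;  (l²−L²−(e−x')²−y'²−z²)/2L = 0.1060
  √(A²+B²)=0.3307;  θ3 = -1.0696+1.2444 ≈ 0.1748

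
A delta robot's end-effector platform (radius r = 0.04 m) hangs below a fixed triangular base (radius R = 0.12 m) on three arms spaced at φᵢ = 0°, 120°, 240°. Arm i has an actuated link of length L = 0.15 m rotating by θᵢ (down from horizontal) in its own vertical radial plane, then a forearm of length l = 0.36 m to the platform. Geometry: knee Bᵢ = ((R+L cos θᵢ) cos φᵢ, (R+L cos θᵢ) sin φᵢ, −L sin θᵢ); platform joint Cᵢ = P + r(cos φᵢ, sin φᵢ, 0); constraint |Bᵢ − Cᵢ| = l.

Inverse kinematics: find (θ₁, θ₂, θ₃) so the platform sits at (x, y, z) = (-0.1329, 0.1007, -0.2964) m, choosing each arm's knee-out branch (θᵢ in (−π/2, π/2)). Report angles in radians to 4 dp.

θ₁ = 0.9601, θ₂ = -0.3489, θ₃ = 0.5235

φ1=0.0° → target in arm frame (-0.1329, 0.1007)
  A=0.2129, B=-0.2964, C=(l²−L²−A²−y'²−z²)/(2L)=-0.1207
  γ=atan2(-0.2964,0.2129)=-0.9479;  ψ=arccos(-0.3308)=1.9080;  θ1=γ+ψ≈0.9601
arm 2 (φ=120.0°): x'=0.1537, y'=0.0647
  A=-0.0737, B=-0.2964, C=(l²−L²−A²−y'²−z²)/(2L)=0.0321
  θ2 = atan2(B,A) + arccos(C/0.3054) = -0.3489
rotate P by −φ3: (-0.0208, -0.1654, -0.2964)
  A=0.1008, B=-0.2964, C=(l²−L²−A²−y'²−z²)/(2L)=-0.0609
  γ=atan2(-0.2964,0.1008)=-1.2431;  ψ=arccos(-0.1946)=1.7667;  θ3=γ+ψ≈0.5235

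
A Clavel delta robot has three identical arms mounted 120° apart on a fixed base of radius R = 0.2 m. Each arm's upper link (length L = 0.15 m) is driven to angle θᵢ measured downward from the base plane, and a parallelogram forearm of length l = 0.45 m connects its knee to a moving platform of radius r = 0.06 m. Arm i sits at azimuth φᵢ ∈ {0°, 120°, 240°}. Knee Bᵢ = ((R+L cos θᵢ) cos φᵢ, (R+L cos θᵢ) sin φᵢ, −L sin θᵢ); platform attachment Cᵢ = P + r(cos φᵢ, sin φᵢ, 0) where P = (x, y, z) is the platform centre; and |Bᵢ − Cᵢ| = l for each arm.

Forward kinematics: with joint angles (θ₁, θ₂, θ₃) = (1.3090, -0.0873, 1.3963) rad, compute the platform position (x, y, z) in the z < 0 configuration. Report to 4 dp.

(-0.1007, 0.2043, -0.4324)

φ1=0.0°: virtual centre (0.1788, 0.0000, -0.1449), radius l
arm 2 at φ=120.0°: ρ2 = 0.2894;  S2 = (-0.1447, 0.2507, 0.0131)
arm 3 at φ=240.0°: ρ3 = 0.1660;  S3 = (-0.0830, -0.1438, -0.1477)
|S₂|²−|S₁|² = 0.0310;  |S₃|²−|S₁|² = -0.0036
plane₁₂: -0.6471x+0.5013y+0.3159z = 0.0310
det = 0.4486;  x = -0.0159+0.1962z,  y = 0.0413+-0.3770z
sphere 1 gives Az²+Bz+C=0 with A=1.1806, B=0.1822, C=-0.1419;  B²−4AC=0.7033;  roots -0.4324, 0.2780;  negative root z = -0.4324
x = -0.1007, y = 0.2043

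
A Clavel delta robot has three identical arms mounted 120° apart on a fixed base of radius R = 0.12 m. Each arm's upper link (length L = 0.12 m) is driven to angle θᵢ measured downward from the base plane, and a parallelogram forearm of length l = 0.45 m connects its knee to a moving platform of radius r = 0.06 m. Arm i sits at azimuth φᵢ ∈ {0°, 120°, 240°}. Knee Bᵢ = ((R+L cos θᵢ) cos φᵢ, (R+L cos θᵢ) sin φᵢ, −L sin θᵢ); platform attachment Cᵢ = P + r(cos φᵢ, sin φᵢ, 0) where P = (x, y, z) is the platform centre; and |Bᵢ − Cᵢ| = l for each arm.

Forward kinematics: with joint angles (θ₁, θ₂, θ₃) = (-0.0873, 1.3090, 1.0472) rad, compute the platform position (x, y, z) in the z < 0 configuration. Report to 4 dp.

centre 1 = (0.1795·cos0.0°, 0.1795·sin0.0°, 0.0105) = (0.1795, 0.0000, 0.0105)
φ2=120.0°: virtual centre (-0.0455, 0.0789, -0.1159), radius l
centre 3 = (0.1200·cos240.0°, 0.1200·sin240.0°, -0.1039) = (-0.0600, -0.1039, -0.1039)
|centre ₂|²−|centre ₁|² = -0.0106;  |centre ₃|²−|centre ₁|² = -0.0071
[-0.4501 0.1577 -0.2527]·P = -0.0106;  [-0.4791 -0.2078 -0.2288]·P = -0.0071
det = 0.1691;  x = 0.0197+-0.5240z,  y = -0.0111+0.1071z
into |P−centre ₁|² = l²: 1.2860z² + 0.1442z + -0.1767 = 0;  Δ = 0.9299;  z = -0.4310 or 0.3189 → z<0 root = -0.4310
x = 0.2455, y = -0.0572

(0.2455, -0.0572, -0.4310)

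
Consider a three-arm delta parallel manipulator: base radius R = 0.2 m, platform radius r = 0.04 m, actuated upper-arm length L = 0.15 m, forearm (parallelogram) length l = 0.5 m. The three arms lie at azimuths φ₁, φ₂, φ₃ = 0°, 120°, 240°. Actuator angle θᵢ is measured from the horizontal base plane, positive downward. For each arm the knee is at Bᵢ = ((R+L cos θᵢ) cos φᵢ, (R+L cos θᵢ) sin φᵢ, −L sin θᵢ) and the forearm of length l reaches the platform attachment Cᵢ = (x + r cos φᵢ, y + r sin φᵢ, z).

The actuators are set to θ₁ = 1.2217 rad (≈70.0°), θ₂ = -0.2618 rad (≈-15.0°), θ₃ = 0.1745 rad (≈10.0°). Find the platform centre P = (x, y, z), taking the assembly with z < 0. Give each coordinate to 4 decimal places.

φ1=0.0°: virtual centre (0.2113, 0.0000, -0.1410), radius l
φ2=120.0°: virtual centre (-0.1524, 0.2640, 0.0388), radius l
φ3=240.0°: virtual centre (-0.1539, -0.2665, -0.0260), radius l
subtract pairs → two planes through P
plane₁₂: -0.7275x+0.5281y+0.3596z = 0.0299
Cramer: x(z) = -0.0417+0.4047z;  y(z) = -0.0007-0.1233z
sphere 1 gives Az²+Bz+C=0 with A=1.1790, B=0.0773, C=-0.1661;  B²−4AC=0.7894;  roots -0.4096, 0.3440;  negative root z = -0.4096
x = -0.2075, y = 0.0498

(-0.2075, 0.0498, -0.4096)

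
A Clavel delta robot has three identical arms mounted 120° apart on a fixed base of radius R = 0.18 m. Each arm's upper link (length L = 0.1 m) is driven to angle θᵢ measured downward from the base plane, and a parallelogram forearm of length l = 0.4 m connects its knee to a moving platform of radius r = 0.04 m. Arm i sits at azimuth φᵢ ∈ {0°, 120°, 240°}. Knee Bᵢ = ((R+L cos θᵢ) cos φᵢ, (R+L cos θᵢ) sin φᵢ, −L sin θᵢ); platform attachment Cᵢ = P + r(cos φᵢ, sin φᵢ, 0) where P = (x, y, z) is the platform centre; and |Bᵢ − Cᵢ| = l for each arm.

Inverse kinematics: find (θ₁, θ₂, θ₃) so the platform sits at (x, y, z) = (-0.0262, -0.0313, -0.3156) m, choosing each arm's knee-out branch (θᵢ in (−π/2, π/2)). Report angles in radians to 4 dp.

rotate P by −φ1: (-0.0262, -0.0313, -0.3156)
  A=0.1662, B=-0.3156, C=(l²−L²−A²−y'²−z²)/(2L)=0.1090
  θ1 = atan2(B,A) + arccos(C/0.3567) = 0.1742
arm 2 (φ=120.0°): x'=-0.0140, y'=0.0383
  e−x'=0.1540;  (l²−L²−(e−x')²−y'²−z²)/2L = 0.1260
  θ2 = atan2(B,A) + arccos(C/0.3512) = 0.0869
arm 3 (φ=240.0°): x'=0.0402, y'=-0.0070
  e−x'=0.0998;  (l²−L²−(e−x')²−y'²−z²)/2L = 0.2019
  √(A²+B²)=0.3310;  θ3 = -1.2645+0.9146 ≈ -0.3499

θ₁ = 0.1742, θ₂ = 0.0869, θ₃ = -0.3499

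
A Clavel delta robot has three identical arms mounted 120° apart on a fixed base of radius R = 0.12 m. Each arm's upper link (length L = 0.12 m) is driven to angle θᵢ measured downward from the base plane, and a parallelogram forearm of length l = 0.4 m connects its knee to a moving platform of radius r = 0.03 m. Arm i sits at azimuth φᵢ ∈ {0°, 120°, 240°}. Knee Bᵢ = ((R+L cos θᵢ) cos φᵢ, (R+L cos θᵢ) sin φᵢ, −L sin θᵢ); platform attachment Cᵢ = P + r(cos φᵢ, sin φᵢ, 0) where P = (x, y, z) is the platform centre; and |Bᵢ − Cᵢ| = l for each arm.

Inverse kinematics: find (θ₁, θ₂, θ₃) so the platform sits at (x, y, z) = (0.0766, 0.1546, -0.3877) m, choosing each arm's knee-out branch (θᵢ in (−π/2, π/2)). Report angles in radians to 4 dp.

rotate P by −φ1: (0.0766, 0.1546, -0.3877)
  A=0.0134, B=-0.3877, C=(l²−L²−A²−y'²−z²)/(2L)=-0.1200
  γ=atan2(-0.3877,0.0134)=-1.5362;  ψ=arccos(-0.3092)=1.8852;  θ1=γ+ψ≈0.3490
arm 2 (φ=120.0°): x'=0.0956, y'=-0.1436
  A=-0.0056, B=-0.3877, C=(l²−L²−A²−y'²−z²)/(2L)=-0.1057
  √(A²+B²)=0.3877;  θ2 = -1.5852+1.8470 ≈ 0.2618
rotate P by −φ3: (-0.1722, -0.0110, -0.3877)
  A=0.2622, B=-0.3877, C=(l²−L²−A²−y'²−z²)/(2L)=-0.3066
  θ3 = atan2(B,A) + arccos(C/0.4680) = 1.3088

θ₁ = 0.3490, θ₂ = 0.2618, θ₃ = 1.3088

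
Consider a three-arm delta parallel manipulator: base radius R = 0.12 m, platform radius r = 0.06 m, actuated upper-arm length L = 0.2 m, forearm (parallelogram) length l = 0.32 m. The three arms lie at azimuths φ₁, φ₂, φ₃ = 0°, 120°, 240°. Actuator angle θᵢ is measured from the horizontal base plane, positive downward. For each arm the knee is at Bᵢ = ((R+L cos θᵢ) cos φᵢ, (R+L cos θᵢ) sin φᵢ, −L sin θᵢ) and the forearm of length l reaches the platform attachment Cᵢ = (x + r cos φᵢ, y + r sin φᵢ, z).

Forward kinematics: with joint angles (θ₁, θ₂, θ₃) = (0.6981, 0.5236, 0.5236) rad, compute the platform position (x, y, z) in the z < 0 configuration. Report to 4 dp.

S1 = (0.2132·cos0.0°, 0.2132·sin0.0°, -0.1286) = (0.2132, 0.0000, -0.1286)
S2 = (0.2332·cos120.0°, 0.2332·sin120.0°, -0.1000) = (-0.1166, 0.2020, -0.1000)
φ3=240.0°: virtual centre (-0.1166, -0.2020, -0.1000), radius l
eliminate P² terms by subtracting sphere 1 from 2 and 3
plane₁₂: -0.6596x+0.4039y+0.0571z = 0.0024
det = 0.5329;  x = -0.0036+0.0866z,  y = 0.0000+0.0000z
into |P−S₁|² = l²: 1.0075z² + 0.2196z + -0.0389 = 0;  Δ = 0.2048;  z = -0.3335 or 0.1156 → z<0 root = -0.3335
x = -0.0325, y = 0.0000

(-0.0325, 0.0000, -0.3335)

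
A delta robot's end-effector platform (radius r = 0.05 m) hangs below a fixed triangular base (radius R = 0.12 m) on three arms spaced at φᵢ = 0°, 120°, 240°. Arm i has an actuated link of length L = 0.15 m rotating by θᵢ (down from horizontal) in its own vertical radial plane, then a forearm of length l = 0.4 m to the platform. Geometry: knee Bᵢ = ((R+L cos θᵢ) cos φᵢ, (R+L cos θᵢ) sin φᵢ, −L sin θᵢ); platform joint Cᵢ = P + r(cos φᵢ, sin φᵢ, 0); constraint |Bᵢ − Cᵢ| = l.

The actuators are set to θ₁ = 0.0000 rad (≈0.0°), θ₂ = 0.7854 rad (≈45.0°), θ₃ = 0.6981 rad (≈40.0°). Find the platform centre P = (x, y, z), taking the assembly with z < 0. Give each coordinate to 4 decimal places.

(0.1367, -0.0160, -0.3909)

centre 1 = (0.2200·cos0.0°, 0.2200·sin0.0°, 0.0000) = (0.2200, 0.0000, 0.0000)
φ2=120.0°: virtual centre (-0.0880, 0.1525, -0.1061), radius l
arm 3 at φ=240.0°: ρ3 = 0.1849;  centre 3 = (-0.0925, -0.1601, -0.0964)
subtract pairs → two planes through P
plane₁₂: -0.6161x+0.3050y+-0.2121z = -0.0062
Cramer: x(z) = 0.0089-0.3268z;  y(z) = -0.0021+0.0355z
quadratic in z: (1.1080)z²+(0.1378)z+(-0.1154)=0, √Δ=0.7285 → z ∈ {-0.3909, 0.2665}; z = -0.3909 (taking z<0)
x = 0.1367, y = -0.0160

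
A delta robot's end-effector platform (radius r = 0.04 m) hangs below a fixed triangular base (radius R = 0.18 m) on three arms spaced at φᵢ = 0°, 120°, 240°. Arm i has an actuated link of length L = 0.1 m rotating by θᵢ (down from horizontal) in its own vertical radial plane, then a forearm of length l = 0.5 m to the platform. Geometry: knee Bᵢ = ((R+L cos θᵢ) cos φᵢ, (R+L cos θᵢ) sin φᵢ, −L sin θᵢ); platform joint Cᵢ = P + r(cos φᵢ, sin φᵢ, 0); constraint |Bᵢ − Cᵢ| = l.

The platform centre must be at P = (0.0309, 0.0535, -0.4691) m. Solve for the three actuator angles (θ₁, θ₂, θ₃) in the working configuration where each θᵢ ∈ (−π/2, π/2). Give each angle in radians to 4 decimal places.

φ1=0.0° → target in arm frame (0.0309, 0.0535)
  A=0.1091, B=-0.4691, C=(l²−L²−A²−y'²−z²)/(2L)=0.0259
  θ1 = atan2(B,A) + arccos(C/0.4816) = 0.1747
rotate P by −φ2: (0.0309, -0.0535, -0.4691)
  A=0.1091, B=-0.4691, C=(l²−L²−A²−y'²−z²)/(2L)=0.0259
  θ2 = atan2(B,A) + arccos(C/0.4816) = 0.1748
rotate P by −φ3: (-0.0618, 0.0000, -0.4691)
  A cos θ + B sin θ = C:  0.2018·cos θ + -0.4691·sin θ = -0.1039
  √(A²+B²)=0.5107;  θ3 = -1.1646+1.7756 ≈ 0.6110

θ₁ = 0.1747, θ₂ = 0.1748, θ₃ = 0.6110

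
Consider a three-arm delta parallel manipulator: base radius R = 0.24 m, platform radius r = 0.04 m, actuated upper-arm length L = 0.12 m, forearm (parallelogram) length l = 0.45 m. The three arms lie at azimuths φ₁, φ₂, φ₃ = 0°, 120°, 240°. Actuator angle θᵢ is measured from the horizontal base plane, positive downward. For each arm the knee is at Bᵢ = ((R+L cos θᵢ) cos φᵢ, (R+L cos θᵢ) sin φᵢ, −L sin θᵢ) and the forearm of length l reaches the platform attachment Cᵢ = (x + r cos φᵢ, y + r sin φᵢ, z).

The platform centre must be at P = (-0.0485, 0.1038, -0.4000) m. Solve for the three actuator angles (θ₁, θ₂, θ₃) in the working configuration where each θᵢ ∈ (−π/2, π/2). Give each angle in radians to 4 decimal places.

arm 1 (φ=0.0°): x'=-0.0485, y'=0.1038
  A cos θ + B sin θ = C:  0.2485·cos θ + -0.4000·sin θ = -0.1851
  γ=atan2(-0.4000,0.2485)=-1.0149;  ψ=arccos(-0.3931)=1.9748;  θ1=γ+ψ≈0.9599
arm 2 (φ=120.0°): x'=0.1141, y'=-0.0099
  A=0.0859, B=-0.4000, C=(l²−L²−A²−y'²−z²)/(2L)=0.0860
  √(A²+B²)=0.4091;  θ2 = -1.3594+1.3591 ≈ -0.0003
arm 3 (φ=240.0°): x'=-0.0656, y'=-0.0939
  A=0.2656, B=-0.4000, C=(l²−L²−A²−y'²−z²)/(2L)=-0.2137
  √(A²+B²)=0.4802;  θ3 = -0.9846+2.0320 ≈ 1.0474

θ₁ = 0.9599, θ₂ = -0.0003, θ₃ = 1.0474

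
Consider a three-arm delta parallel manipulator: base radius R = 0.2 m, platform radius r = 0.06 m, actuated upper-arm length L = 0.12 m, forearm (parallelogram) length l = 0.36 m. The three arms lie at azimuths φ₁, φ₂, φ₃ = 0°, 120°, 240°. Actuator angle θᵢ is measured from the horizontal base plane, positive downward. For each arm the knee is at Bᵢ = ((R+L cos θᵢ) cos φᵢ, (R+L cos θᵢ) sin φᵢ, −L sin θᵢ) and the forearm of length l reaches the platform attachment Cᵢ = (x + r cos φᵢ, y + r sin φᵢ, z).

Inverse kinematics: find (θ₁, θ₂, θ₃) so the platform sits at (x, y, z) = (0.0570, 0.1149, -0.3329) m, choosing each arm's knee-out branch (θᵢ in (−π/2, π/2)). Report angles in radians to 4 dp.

φ1=0.0° → target in arm frame (0.0570, 0.1149)
  A=0.0830, B=-0.3329, C=(l²−L²−A²−y'²−z²)/(2L)=-0.0655
  √(A²+B²)=0.3431;  θ1 = -1.3265+1.7628 ≈ 0.4364
φ2=120.0° → target in arm frame (0.0710, -0.1068)
  e−x'=0.0690;  (l²−L²−(e−x')²−y'²−z²)/2L = -0.0491
  √(A²+B²)=0.3400;  θ2 = -1.3664+1.7158 ≈ 0.3494
arm 3 (φ=240.0°): x'=-0.1280, y'=-0.0081
  A cos θ + B sin θ = C:  0.2680·cos θ + -0.3329·sin θ = -0.2813
  γ=atan2(-0.3329,0.2680)=-0.8930;  ψ=arccos(-0.6582)=2.2893;  θ3=γ+ψ≈1.3963

θ₁ = 0.4364, θ₂ = 0.3494, θ₃ = 1.3963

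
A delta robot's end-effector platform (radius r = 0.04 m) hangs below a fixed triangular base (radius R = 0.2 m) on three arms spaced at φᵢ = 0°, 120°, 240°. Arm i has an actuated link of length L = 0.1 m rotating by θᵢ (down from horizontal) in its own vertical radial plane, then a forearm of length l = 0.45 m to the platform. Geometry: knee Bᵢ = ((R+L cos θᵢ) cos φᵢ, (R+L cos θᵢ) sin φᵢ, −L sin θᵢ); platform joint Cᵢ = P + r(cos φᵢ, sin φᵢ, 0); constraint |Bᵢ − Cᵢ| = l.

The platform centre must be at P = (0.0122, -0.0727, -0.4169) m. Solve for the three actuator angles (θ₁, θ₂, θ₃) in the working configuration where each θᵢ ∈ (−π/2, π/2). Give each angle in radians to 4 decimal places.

rotate P by −φ1: (0.0122, -0.0727, -0.4169)
  A=0.1478, B=-0.4169, C=(l²−L²−A²−y'²−z²)/(2L)=-0.0422
  γ=atan2(-0.4169,0.1478)=-1.2301;  ψ=arccos(-0.0954)=1.6663;  θ1=γ+ψ≈0.4362
φ2=120.0° → target in arm frame (-0.0691, 0.0258)
  e−x'=0.2291;  (l²−L²−(e−x')²−y'²−z²)/2L = -0.1722
  γ=atan2(-0.4169,0.2291)=-1.0684;  ψ=arccos(-0.3620)=1.9412;  θ2=γ+ψ≈0.8728
φ3=240.0° → target in arm frame (0.0569, 0.0469)
  A=0.1031, B=-0.4169, C=(l²−L²−A²−y'²−z²)/(2L)=0.0293
  γ=atan2(-0.4169,0.1031)=-1.3283;  ψ=arccos(0.0682)=1.5026;  θ3=γ+ψ≈0.1743

θ₁ = 0.4362, θ₂ = 0.8728, θ₃ = 0.1743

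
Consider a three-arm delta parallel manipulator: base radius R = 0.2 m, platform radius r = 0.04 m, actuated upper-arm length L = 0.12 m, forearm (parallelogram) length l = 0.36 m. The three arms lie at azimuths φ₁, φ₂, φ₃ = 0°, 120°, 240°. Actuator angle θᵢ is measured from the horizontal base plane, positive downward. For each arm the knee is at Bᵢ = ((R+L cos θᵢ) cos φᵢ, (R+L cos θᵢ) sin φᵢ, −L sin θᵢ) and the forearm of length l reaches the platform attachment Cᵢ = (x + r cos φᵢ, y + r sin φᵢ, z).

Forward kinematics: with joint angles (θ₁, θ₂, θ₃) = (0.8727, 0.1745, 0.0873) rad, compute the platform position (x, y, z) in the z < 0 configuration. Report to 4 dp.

arm 1 at φ=0.0°: e+L cos θ1 = 0.2371;  S1 = (0.2371, 0.0000, -0.0919)
arm 2 at φ=120.0°: e+L cos θ2 = 0.2782;  S2 = (-0.1391, 0.2409, -0.0208)
φ3=240.0°: virtual centre (-0.1398, -0.2421, -0.0105), radius l
eliminate P² terms by subtracting sphere 1 from 2 and 3
linear system: -0.7524x+0.4818y = 0.0131−0.1422z; -0.7538x+-0.4842y = 0.0136−0.1629z
det = 0.7275;  x = -0.0177+0.2025z,  y = -0.0004+0.0212z
sphere 1 gives Az²+Bz+C=0 with A=1.0415, B=0.0806, C=-0.0562;  B²−4AC=0.2406;  roots -0.2742, 0.1968;  negative root z = -0.2742
x = -0.0733, y = -0.0062

(-0.0733, -0.0062, -0.2742)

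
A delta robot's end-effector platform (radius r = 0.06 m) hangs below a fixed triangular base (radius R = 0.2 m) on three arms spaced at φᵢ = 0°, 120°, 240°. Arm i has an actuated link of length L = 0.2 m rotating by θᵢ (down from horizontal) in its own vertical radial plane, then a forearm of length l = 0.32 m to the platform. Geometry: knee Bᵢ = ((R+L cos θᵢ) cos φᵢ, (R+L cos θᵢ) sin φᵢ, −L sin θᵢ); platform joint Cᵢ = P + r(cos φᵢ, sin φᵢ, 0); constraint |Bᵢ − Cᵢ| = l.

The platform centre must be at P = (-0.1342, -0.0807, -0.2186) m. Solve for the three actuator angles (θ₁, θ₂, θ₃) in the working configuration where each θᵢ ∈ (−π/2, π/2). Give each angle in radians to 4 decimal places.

θ₁ = 1.3964, θ₂ = 0.8729, θ₃ = -0.0876

arm 1 (φ=0.0°): x'=-0.1342, y'=-0.0807
  A cos θ + B sin θ = C:  0.2742·cos θ + -0.2186·sin θ = -0.1677
  √(A²+B²)=0.3507;  θ1 = -0.6730+2.0695 ≈ 1.3964
φ2=120.0° → target in arm frame (-0.0028, 0.1566)
  A=0.1428, B=-0.2186, C=(l²−L²−A²−y'²−z²)/(2L)=-0.0757
  √(A²+B²)=0.2611;  θ2 = -0.9922+1.8650 ≈ 0.8729
arm 3 (φ=240.0°): x'=0.1370, y'=-0.0759
  e−x'=0.0030;  (l²−L²−(e−x')²−y'²−z²)/2L = 0.0221
  γ=atan2(-0.2186,0.0030)=-1.5570;  ψ=arccos(0.1012)=1.4694;  θ3=γ+ψ≈-0.0876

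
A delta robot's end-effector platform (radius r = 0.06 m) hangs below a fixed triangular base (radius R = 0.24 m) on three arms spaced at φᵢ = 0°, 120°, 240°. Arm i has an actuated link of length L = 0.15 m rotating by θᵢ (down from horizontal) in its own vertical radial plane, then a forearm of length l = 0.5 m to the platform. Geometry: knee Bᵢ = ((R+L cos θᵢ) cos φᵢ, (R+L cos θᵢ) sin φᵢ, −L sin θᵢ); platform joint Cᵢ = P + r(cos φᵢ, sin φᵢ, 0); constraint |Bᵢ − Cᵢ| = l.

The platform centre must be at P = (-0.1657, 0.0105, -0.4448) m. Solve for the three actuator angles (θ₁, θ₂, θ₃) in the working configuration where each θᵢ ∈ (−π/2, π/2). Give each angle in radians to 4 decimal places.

φ1=0.0° → target in arm frame (-0.1657, 0.0105)
  A=0.3457, B=-0.4448, C=(l²−L²−A²−y'²−z²)/(2L)=-0.2999
  γ=atan2(-0.4448,0.3457)=-0.9101;  ψ=arccos(-0.5323)=2.1321;  θ1=γ+ψ≈1.2220
φ2=120.0° → target in arm frame (0.0919, 0.1383)
  A=0.0881, B=-0.4448, C=(l²−L²−A²−y'²−z²)/(2L)=0.0093
  √(A²+B²)=0.4534;  θ2 = -1.3754+1.5503 ≈ 0.1750
φ3=240.0° → target in arm frame (0.0738, -0.1488)
  A cos θ + B sin θ = C:  0.1062·cos θ + -0.4448·sin θ = -0.0125
  θ3 = atan2(B,A) + arccos(C/0.4573) = 0.2619

θ₁ = 1.2220, θ₂ = 0.1750, θ₃ = 0.2619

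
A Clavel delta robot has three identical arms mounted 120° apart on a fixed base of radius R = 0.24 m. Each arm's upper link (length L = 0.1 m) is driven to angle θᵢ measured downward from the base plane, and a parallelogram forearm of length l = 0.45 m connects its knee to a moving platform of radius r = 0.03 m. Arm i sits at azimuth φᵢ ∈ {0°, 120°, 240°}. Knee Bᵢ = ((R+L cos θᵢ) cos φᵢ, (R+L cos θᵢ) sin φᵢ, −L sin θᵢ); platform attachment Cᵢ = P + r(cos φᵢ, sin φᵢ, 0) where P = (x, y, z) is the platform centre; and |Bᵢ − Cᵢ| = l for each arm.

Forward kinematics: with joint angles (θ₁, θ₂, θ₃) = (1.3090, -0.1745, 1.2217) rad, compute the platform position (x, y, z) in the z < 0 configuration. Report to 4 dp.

(-0.0763, 0.1159, -0.3992)

φ1=0.0°: virtual centre (0.2359, 0.0000, -0.0966), radius l
arm 2 at φ=120.0°: ρ2 = 0.3085;  S2 = (-0.1542, 0.2672, 0.0174)
φ3=240.0°: virtual centre (-0.1221, -0.2115, -0.0940), radius l
eliminate P² terms by subtracting sphere 1 from 2 and 3
plane₁₂: -0.7802x+0.5343y+0.2279z = 0.0305
Cramer: x(z) = -0.0207+0.1392z;  y(z) = 0.0268-0.2232z
quadratic in z: (1.0692)z²+(0.1098)z+(-0.1266)=0, √Δ=0.7440 → z ∈ {-0.3992, 0.2966}; z = -0.3992 (taking z<0)
x = -0.0763, y = 0.1159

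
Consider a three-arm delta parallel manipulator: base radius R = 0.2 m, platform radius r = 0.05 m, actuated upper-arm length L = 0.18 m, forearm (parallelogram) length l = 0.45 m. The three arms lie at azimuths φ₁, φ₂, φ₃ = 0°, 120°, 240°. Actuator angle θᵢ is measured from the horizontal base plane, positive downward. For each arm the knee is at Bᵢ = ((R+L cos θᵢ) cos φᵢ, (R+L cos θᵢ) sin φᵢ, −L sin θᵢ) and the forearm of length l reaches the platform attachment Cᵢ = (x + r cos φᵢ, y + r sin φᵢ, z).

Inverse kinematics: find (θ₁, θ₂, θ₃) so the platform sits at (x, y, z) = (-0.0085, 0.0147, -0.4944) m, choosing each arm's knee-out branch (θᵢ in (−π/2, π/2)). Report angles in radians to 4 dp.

θ₁ = 0.8727, θ₂ = 0.7856, θ₃ = 0.8726

arm 1 (φ=0.0°): x'=-0.0085, y'=0.0147
  e−x'=0.1585;  (l²−L²−(e−x')²−y'²−z²)/2L = -0.2769
  θ1 = atan2(B,A) + arccos(C/0.5192) = 0.8727
rotate P by −φ2: (0.0170, 0.0000, -0.4944)
  A=0.1330, B=-0.4944, C=(l²−L²−A²−y'²−z²)/(2L)=-0.2556
  θ2 = atan2(B,A) + arccos(C/0.5120) = 0.7856
rotate P by −φ3: (-0.0085, -0.0147, -0.4944)
  A=0.1585, B=-0.4944, C=(l²−L²−A²−y'²−z²)/(2L)=-0.2768
  √(A²+B²)=0.5192;  θ3 = -1.2606+2.1332 ≈ 0.8726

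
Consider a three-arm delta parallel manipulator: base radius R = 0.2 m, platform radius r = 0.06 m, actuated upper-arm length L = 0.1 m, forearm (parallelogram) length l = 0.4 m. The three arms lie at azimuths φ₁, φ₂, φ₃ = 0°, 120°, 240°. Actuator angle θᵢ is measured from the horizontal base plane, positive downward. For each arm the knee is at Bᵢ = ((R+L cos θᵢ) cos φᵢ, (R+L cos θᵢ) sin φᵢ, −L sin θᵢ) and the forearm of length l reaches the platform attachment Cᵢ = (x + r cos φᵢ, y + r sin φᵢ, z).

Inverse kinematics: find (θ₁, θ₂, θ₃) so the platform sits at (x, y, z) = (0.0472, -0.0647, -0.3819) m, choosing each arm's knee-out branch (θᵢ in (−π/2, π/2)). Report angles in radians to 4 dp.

θ₁ = 0.3486, θ₂ = 1.0469, θ₃ = 0.4363

rotate P by −φ1: (0.0472, -0.0647, -0.3819)
  A=0.0928, B=-0.3819, C=(l²−L²−A²−y'²−z²)/(2L)=-0.0432
  γ=atan2(-0.3819,0.0928)=-1.3324;  ψ=arccos(-0.1100)=1.6810;  θ1=γ+ψ≈0.3486
rotate P by −φ2: (-0.0796, -0.0085, -0.3819)
  A=0.2196, B=-0.3819, C=(l²−L²−A²−y'²−z²)/(2L)=-0.2208
  √(A²+B²)=0.4406;  θ2 = -1.0489+2.0957 ≈ 1.0469
φ3=240.0° → target in arm frame (0.0324, 0.0732)
  e−x'=0.1076;  (l²−L²−(e−x')²−y'²−z²)/2L = -0.0639
  θ3 = atan2(B,A) + arccos(C/0.3968) = 0.4363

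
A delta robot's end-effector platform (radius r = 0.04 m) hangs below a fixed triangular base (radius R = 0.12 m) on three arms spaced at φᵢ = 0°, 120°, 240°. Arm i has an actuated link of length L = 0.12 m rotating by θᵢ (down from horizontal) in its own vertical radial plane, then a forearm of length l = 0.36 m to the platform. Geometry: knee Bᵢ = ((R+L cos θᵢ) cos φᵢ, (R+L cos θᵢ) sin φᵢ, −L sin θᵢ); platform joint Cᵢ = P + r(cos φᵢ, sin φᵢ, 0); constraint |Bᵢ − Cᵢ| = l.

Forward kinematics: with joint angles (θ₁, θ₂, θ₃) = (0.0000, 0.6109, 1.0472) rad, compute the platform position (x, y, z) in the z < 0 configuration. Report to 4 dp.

S1 = (0.2000·cos0.0°, 0.2000·sin0.0°, 0.0000) = (0.2000, 0.0000, 0.0000)
S2 = (0.1783·cos120.0°, 0.1783·sin120.0°, -0.0688) = (-0.0891, 0.1544, -0.0688)
φ3=240.0°: virtual centre (-0.0700, -0.1212, -0.1039), radius l
|S₂|²−|S₁|² = -0.0035;  |S₃|²−|S₁|² = -0.0096
[-0.5783 0.3088 -0.1377]·P = -0.0035;  [-0.5400 -0.2425 -0.2078]·P = -0.0096
Cramer: x(z) = 0.0124-0.3178z;  y(z) = 0.0120-0.1494z
quadratic in z: (1.1233)z²+(0.1157)z+(-0.0943)=0, √Δ=0.6610 → z ∈ {-0.3457, 0.2427}; z = -0.3457 (taking z<0)
x = 0.1223, y = 0.0636

(0.1223, 0.0636, -0.3457)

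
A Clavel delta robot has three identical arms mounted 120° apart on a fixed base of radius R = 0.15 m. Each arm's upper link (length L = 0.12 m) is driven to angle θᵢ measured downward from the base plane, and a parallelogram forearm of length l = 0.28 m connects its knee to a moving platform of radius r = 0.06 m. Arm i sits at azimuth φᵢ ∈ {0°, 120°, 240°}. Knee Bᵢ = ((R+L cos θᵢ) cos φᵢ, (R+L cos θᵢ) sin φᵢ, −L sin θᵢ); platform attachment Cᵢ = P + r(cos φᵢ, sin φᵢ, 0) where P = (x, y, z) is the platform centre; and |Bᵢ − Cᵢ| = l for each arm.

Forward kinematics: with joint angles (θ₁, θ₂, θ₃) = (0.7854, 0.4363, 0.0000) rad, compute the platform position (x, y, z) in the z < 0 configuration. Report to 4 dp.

φ1=0.0°: virtual centre (0.1749, 0.0000, -0.0849), radius l
centre 2 = (0.1988·cos120.0°, 0.1988·sin120.0°, -0.0507) = (-0.0994, 0.1721, -0.0507)
arm 3 at φ=240.0°: (R−r)+L cos θ3 = 0.2100;  centre 3 = (-0.1050, -0.1819, 0.0000)
|centre ₂|²−|centre ₁|² = 0.0043;  |centre ₃|²−|centre ₁|² = 0.0063
linear system: -0.5485x+0.3443y = 0.0043−0.0683z; -0.5597x+-0.3637y = 0.0063−0.1697z
Cramer: x(z) = -0.0095+0.2123z;  y(z) = -0.0027+0.1399z
sphere 1 gives Az²+Bz+C=0 with A=1.0646, B=0.0907, C=-0.0372;  B²−4AC=0.1666;  roots -0.2343, 0.1491;  negative root z = -0.2343
x = -0.0593, y = -0.0355

(-0.0593, -0.0355, -0.2343)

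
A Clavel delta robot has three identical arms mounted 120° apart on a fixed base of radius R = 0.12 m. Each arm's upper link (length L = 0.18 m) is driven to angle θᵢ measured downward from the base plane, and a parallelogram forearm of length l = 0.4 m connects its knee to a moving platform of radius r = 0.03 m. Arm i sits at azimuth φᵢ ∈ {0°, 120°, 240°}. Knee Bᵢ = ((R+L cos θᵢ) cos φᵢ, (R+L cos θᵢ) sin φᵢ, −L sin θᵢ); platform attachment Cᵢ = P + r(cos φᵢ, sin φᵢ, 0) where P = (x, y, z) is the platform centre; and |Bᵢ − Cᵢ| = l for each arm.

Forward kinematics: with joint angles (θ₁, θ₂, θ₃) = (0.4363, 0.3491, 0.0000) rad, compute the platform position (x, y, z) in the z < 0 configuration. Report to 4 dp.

(-0.0422, -0.0475, -0.3416)

arm 1 at φ=0.0°: (R−r)+L cos θ1 = 0.2531;  O1 = (0.2531, 0.0000, -0.0761)
φ2=120.0°: virtual centre (-0.1296, 0.2244, -0.0616), radius l
arm 3 at φ=240.0°: (R−r)+L cos θ3 = 0.2700;  O3 = (-0.1350, -0.2338, 0.0000)
eliminate P² terms by subtracting sphere 1 from 2 and 3
linear system: -0.7654x+0.4488y = 0.0011−0.0290z; -0.7763x+-0.4677y = 0.0030−0.1521z
det = 0.7064;  x = -0.0026+0.1159z,  y = -0.0021+0.1330z
sphere 1 gives Az²+Bz+C=0 with A=1.0311, B=0.0923, C=-0.0888;  B²−4AC=0.3747;  roots -0.3416, 0.2521;  negative root z = -0.3416
x = -0.0422, y = -0.0475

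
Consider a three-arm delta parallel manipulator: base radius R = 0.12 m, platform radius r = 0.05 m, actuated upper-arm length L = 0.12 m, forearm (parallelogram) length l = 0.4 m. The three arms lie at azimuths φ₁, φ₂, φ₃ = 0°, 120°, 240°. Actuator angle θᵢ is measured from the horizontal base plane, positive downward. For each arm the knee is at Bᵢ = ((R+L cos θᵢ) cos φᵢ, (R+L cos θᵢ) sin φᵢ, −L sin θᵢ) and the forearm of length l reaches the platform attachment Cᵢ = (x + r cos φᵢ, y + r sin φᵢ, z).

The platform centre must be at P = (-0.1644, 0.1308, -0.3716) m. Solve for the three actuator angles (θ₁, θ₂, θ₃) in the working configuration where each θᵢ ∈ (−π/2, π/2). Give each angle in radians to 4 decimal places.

θ₁ = 1.2214, θ₂ = -0.1747, θ₃ = 0.7849

arm 1 (φ=0.0°): x'=-0.1644, y'=0.1308
  A cos θ + B sin θ = C:  0.2344·cos θ + -0.3716·sin θ = -0.2689
  θ1 = atan2(B,A) + arccos(C/0.4394) = 1.2214
arm 2 (φ=120.0°): x'=0.1955, y'=0.0770
  e−x'=-0.1255;  (l²−L²−(e−x')²−y'²−z²)/2L = -0.0590
  θ2 = atan2(B,A) + arccos(C/0.3922) = -0.1747
arm 3 (φ=240.0°): x'=-0.0311, y'=-0.2078
  e−x'=0.1011;  (l²−L²−(e−x')²−y'²−z²)/2L = -0.1911
  √(A²+B²)=0.3851;  θ3 = -1.3052+2.0902 ≈ 0.7849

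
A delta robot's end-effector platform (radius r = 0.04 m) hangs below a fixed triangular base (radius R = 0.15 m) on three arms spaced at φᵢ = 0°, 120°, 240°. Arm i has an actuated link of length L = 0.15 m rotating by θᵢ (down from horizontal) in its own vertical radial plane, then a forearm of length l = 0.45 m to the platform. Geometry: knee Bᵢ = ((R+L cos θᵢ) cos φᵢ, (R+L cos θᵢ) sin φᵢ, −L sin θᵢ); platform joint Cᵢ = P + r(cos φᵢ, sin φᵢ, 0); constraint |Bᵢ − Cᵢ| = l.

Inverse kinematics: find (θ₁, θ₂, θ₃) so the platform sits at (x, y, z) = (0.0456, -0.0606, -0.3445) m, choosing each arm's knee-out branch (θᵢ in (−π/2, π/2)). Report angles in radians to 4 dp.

θ₁ = -0.3490, θ₂ = 0.2621, θ₃ = -0.2615

φ1=0.0° → target in arm frame (0.0456, -0.0606)
  A cos θ + B sin θ = C:  0.0644·cos θ + -0.3445·sin θ = 0.1783
  √(A²+B²)=0.3505;  θ1 = -1.3860+1.0370 ≈ -0.3490
φ2=120.0° → target in arm frame (-0.0753, -0.0092)
  A=0.1853, B=-0.3445, C=(l²−L²−A²−y'²−z²)/(2L)=0.0897
  θ2 = atan2(B,A) + arccos(C/0.3912) = 0.2621
φ3=240.0° → target in arm frame (0.0297, 0.0698)
  e−x'=0.0803;  (l²−L²−(e−x')²−y'²−z²)/2L = 0.1667
  γ=atan2(-0.3445,0.0803)=-1.3417;  ψ=arccos(0.4711)=1.0802;  θ3=γ+ψ≈-0.2615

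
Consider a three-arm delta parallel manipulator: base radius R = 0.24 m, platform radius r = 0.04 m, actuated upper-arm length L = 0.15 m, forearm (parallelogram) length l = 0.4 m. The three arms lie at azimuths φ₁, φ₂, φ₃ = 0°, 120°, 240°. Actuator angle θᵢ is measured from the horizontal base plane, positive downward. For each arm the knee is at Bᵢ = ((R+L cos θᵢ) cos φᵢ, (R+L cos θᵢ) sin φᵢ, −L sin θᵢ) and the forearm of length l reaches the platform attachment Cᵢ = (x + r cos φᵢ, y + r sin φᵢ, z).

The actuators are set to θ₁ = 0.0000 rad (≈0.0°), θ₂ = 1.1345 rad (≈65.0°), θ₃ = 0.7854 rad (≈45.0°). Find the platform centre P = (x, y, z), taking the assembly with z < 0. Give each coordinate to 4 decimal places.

(0.1051, -0.0409, -0.3136)

S1 = (0.3500·cos0.0°, 0.3500·sin0.0°, 0.0000) = (0.3500, 0.0000, 0.0000)
arm 2 at φ=120.0°: ρ2 = 0.2634;  S2 = (-0.1317, 0.2281, -0.1359)
arm 3 at φ=240.0°: ρ3 = 0.3061;  S3 = (-0.1530, -0.2651, -0.1061)
subtract pairs → two planes through P
plane₁₂: -0.9634x+0.4562y+-0.2719z = -0.0346
det = 0.9697;  x = 0.0272+-0.2484z,  y = -0.0185+0.0713z
sphere 1 gives Az²+Bz+C=0 with A=1.0668, B=0.1578, C=-0.0555;  B²−4AC=0.2616;  roots -0.3136, 0.1658;  negative root z = -0.3136
x = 0.1051, y = -0.0409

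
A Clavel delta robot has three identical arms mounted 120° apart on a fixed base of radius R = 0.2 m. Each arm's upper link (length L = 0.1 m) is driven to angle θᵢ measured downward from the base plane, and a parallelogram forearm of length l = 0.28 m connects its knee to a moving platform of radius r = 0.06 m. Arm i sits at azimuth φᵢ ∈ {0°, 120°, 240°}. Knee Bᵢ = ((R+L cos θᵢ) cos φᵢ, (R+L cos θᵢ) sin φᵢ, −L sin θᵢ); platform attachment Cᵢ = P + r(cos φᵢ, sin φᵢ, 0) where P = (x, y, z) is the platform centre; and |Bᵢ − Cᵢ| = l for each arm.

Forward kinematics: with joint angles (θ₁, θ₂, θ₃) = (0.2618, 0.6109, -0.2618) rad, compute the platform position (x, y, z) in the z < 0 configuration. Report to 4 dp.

(-0.0012, -0.0404, -0.1681)

centre 1 = (0.2366·cos0.0°, 0.2366·sin0.0°, -0.0259) = (0.2366, 0.0000, -0.0259)
φ2=120.0°: virtual centre (-0.1110, 0.1922, -0.0574), radius l
arm 3 at φ=240.0°: ρ3 = 0.2366;  centre 3 = (-0.1183, -0.2049, 0.0259)
subtract pairs → two planes through P
[-0.6951 0.3844 -0.0630]·P = -0.0041;  [-0.7098 -0.4098 0.1035]·P = 0.0000
Cramer: x(z) = 0.0030+0.0251z;  y(z) = -0.0052+0.2092z
quadratic in z: (1.0444)z²+(0.0379)z+(-0.0231)=0, √Δ=0.3133 → z ∈ {-0.1681, 0.1318}; z = -0.1681 (taking z<0)
x = -0.0012, y = -0.0404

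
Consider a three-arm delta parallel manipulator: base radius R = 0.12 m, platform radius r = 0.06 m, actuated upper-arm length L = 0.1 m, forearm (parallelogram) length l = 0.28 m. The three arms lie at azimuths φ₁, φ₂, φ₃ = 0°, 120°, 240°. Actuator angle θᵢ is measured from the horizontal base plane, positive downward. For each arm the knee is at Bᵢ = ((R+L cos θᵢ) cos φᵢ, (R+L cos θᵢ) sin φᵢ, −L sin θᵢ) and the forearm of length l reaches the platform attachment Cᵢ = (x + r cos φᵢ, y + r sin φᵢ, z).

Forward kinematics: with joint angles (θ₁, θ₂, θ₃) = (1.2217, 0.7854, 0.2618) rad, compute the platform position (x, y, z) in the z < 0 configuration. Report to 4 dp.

φ1=0.0°: virtual centre (0.0942, 0.0000, -0.0940), radius l
arm 2 at φ=120.0°: (R−r)+L cos θ2 = 0.1307;  S2 = (-0.0654, 0.1132, -0.0707)
φ3=240.0°: virtual centre (-0.0783, -0.1356, -0.0259), radius l
subtract pairs → two planes through P
plane₁₂: -0.3191x+0.2264y+0.0465z = 0.0044
det = 0.1647;  x = -0.0175+0.2638z,  y = -0.0053+0.1664z
quadratic in z: (1.0973)z²+(0.1272)z+(-0.0571)=0, √Δ=0.5164 → z ∈ {-0.2933, 0.1773}; z = -0.2933 (taking z<0)
x = -0.0949, y = -0.0541

(-0.0949, -0.0541, -0.2933)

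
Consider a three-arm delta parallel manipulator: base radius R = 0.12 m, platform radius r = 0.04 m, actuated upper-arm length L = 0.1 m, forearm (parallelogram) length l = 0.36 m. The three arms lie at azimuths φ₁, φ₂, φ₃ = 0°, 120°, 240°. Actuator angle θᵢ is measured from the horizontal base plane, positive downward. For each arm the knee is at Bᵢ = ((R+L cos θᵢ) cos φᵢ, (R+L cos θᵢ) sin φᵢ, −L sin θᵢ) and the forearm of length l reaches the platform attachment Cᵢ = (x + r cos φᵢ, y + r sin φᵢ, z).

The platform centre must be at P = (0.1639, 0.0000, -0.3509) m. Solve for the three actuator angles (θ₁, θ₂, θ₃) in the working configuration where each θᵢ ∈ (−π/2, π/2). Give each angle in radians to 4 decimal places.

φ1=0.0° → target in arm frame (0.1639, 0.0000)
  e−x'=-0.0839;  (l²−L²−(e−x')²−y'²−z²)/2L = -0.0529
  θ1 = atan2(B,A) + arccos(C/0.3608) = -0.0877
rotate P by −φ2: (-0.0819, -0.1419, -0.3509)
  A cos θ + B sin θ = C:  0.1619·cos θ + -0.3509·sin θ = -0.2495
  √(A²+B²)=0.3865;  θ2 = -1.1384+2.2727 ≈ 1.1343
rotate P by −φ3: (-0.0820, 0.1419, -0.3509)
  A cos θ + B sin θ = C:  0.1620·cos θ + -0.3509·sin θ = -0.2495
  √(A²+B²)=0.3865;  θ3 = -1.1384+2.2727 ≈ 1.1343

θ₁ = -0.0877, θ₂ = 1.1343, θ₃ = 1.1343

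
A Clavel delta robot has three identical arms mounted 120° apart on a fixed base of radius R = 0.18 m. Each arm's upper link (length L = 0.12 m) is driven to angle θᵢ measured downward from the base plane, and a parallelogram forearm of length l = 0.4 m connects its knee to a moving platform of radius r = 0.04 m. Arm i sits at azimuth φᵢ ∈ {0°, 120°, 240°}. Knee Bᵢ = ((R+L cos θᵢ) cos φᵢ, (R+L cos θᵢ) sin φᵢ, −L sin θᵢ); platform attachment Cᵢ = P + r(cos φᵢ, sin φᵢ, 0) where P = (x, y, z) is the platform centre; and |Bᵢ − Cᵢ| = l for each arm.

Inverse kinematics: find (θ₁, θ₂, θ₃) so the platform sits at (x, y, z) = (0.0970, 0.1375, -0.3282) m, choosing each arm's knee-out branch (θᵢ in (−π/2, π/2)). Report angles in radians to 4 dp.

φ1=0.0° → target in arm frame (0.0970, 0.1375)
  A=0.0430, B=-0.3282, C=(l²−L²−A²−y'²−z²)/(2L)=0.0714
  √(A²+B²)=0.3310;  θ1 = -1.4405+1.3535 ≈ -0.0871
rotate P by −φ2: (0.0706, -0.1528, -0.3282)
  A cos θ + B sin θ = C:  0.0694·cos θ + -0.3282·sin θ = 0.0405
  θ2 = atan2(B,A) + arccos(C/0.3355) = 0.0873
rotate P by −φ3: (-0.1676, 0.0153, -0.3282)
  e−x'=0.3076;  (l²−L²−(e−x')²−y'²−z²)/2L = -0.2373
  √(A²+B²)=0.4498;  θ3 = -0.8178+2.1265 ≈ 1.3087

θ₁ = -0.0871, θ₂ = 0.0873, θ₃ = 1.3087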